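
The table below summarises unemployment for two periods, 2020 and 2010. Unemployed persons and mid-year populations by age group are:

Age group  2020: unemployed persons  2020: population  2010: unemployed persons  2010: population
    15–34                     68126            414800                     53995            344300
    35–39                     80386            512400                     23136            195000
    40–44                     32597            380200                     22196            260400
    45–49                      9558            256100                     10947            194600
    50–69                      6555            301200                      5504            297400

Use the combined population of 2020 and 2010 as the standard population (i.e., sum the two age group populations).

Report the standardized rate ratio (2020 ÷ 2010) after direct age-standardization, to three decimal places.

Age-specific rates per 1000 for 2020: 164.238, 156.881, 85.736, 37.321, 21.763.
For 2010: 156.825, 118.646, 85.238, 56.254, 18.507.
Combined standard total = 3156400; weights = 0.2405, 0.2241, 0.2030, 0.1428, 0.1896.
2020: 0.2405×164.238 + 0.2241×156.881 + 0.2030×85.736 + 0.1428×37.321 + 0.1896×21.763 = 101.5150 per 1000.
2010: 0.2405×156.825 + 0.2241×118.646 + 0.2030×85.238 + 0.1428×56.254 + 0.1896×18.507 = 93.1479 per 1000.
Ratio = 101.5150 ÷ 93.1479 = 1.08983.

1.090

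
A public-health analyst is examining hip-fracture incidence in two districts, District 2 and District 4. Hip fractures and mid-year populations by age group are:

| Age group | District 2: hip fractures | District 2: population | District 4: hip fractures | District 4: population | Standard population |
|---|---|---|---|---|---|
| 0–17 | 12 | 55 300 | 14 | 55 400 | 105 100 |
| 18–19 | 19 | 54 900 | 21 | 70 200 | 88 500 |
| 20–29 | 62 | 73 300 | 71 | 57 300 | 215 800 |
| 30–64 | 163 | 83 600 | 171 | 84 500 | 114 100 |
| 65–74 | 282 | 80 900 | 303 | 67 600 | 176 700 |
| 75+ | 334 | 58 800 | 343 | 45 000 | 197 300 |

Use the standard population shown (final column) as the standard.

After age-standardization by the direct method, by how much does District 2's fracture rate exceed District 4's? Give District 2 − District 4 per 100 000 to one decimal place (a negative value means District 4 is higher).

-72.7

Age-specific rates per 100 000 for District 2: 21.70, 34.61, 84.58, 194.98, 348.58, 568.03.
For District 4: 25.27, 29.91, 123.91, 202.37, 448.22, 762.22.
Standard total = 897 500; weights = 0.1171, 0.0986, 0.2404, 0.1271, 0.1969, 0.2198.
District 2: 0.1171×21.70 + 0.0986×34.61 + 0.2404×84.58 + 0.1271×194.98 + 0.1969×348.58 + 0.2198×568.03 = 244.5783 per 100 000.
District 4: 0.1171×25.27 + 0.0986×29.91 + 0.2404×123.91 + 0.1271×202.37 + 0.1969×448.22 + 0.2198×762.22 = 317.2377 per 100 000.
Difference = 244.5783 − 317.2377 = -72.6594.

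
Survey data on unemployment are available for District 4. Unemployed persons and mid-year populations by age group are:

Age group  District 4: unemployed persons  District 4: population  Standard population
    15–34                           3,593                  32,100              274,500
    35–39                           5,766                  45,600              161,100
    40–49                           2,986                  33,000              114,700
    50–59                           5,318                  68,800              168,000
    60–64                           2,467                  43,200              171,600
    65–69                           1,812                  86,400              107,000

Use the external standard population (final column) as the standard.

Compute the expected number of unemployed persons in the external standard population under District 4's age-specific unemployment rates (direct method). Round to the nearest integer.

86504

Age-specific rates per 1,000 for District 4: 111.931, 126.447, 90.485, 77.297, 57.106, 20.972.
Expected unemployed persons = Σ (standard pop × age-specific rate ÷ 1,000)
= 274,500×111.931/1,000 + 161,100×126.447/1,000 + 114,700×90.485/1,000 + 168,000×77.297/1,000 + 171,600×57.106/1,000 + 107,000×20.972/1,000
= 30725.19 + 20370.67 + 10378.61 + 12985.81 + 9799.47 + 2244.03 = 86503.78.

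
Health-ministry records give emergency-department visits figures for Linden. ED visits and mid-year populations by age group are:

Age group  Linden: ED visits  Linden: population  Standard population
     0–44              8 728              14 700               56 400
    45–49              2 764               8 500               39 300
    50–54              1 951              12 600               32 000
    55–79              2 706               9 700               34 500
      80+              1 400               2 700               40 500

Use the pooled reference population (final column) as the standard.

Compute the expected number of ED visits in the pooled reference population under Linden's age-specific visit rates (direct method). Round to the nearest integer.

81846

Age-specific rates per 1 000 for Linden: 593.741, 325.176, 154.841, 278.969, 518.519.
Expected ED visits = Σ (standard pop × age-specific rate ÷ 1 000)
= 56 400×593.741/1 000 + 39 300×325.176/1 000 + 32 000×154.841/1 000 + 34 500×278.969/1 000 + 40 500×518.519/1 000
= 33487.02 + 12779.44 + 4954.92 + 9624.43 + 21000.00 = 81845.81.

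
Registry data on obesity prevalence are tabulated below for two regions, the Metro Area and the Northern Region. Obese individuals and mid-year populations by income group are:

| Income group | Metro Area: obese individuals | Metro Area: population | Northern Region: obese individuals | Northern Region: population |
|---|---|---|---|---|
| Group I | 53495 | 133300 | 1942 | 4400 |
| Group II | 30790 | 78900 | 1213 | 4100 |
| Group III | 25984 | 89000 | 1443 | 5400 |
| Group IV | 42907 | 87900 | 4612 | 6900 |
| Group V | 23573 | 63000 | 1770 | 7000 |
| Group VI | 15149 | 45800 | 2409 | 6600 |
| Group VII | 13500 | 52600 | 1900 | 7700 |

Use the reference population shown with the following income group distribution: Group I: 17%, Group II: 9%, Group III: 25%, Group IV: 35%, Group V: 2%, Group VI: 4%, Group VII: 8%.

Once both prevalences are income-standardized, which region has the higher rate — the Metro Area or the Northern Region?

Income-specific rates per 1000 for the Metro Area: 401.313, 390.241, 291.955, 488.134, 374.175, 330.764, 256.654.
For the Northern Region: 441.364, 295.854, 267.222, 668.406, 252.857, 365.000, 246.753.
Standard weights: 0.17, 0.09, 0.25, 0.35, 0.02, 0.04, 0.08.
The Metro Area: 0.1700×401.313 + 0.0900×390.241 + 0.2500×291.955 + 0.3500×488.134 + 0.0200×374.175 + 0.0400×330.764 + 0.0800×256.654 = 388.4270 per 1000.
The Northern Region: 0.1700×441.364 + 0.0900×295.854 + 0.2500×267.222 + 0.3500×668.406 + 0.0200×252.857 + 0.0400×365.000 + 0.0800×246.753 = 441.8036 per 1000.
The crude rates (373.11 vs 363.16) would put the Metro Area higher, but that reflects its income composition; once standardized to a common income structure, the Northern Region has the higher underlying rate.

Northern Region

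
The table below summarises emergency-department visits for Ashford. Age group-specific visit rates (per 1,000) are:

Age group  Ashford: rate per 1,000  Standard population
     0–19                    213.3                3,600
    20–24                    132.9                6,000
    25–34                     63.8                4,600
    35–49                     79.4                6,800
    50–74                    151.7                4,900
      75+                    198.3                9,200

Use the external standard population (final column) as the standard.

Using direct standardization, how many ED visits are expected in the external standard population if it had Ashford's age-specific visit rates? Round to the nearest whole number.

Expected ED visits = Σ (standard pop × age-specific rate ÷ 1,000)
= 3,600×213.3/1,000 + 6,000×132.9/1,000 + 4,600×63.8/1,000 + 6,800×79.4/1,000 + 4,900×151.7/1,000 + 9,200×198.3/1,000
= 767.88 + 797.40 + 293.48 + 539.92 + 743.33 + 1824.36 = 4966.37.

4966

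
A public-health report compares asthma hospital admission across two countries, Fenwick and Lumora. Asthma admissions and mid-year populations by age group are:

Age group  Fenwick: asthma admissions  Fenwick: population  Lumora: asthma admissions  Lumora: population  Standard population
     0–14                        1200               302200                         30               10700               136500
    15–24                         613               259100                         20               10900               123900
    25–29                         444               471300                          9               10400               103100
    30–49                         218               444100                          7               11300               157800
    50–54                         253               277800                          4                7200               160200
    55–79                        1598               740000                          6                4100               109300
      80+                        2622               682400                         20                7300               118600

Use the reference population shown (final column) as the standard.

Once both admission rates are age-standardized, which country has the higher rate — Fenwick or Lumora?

Fenwick

Age-specific rates per 10000 for Fenwick: 39.71, 23.66, 9.42, 4.91, 9.11, 21.59, 38.42.
For Lumora: 28.04, 18.35, 8.65, 6.19, 5.56, 14.63, 27.40.
Standard total = 909400; weights = 0.1501, 0.1362, 0.1134, 0.1735, 0.1762, 0.1202, 0.1304.
Fenwick: 0.1501×39.71 + 0.1362×23.66 + 0.1134×9.42 + 0.1735×4.91 + 0.1762×9.11 + 0.1202×21.59 + 0.1304×38.42 = 20.3142 per 10000.
Lumora: 0.1501×28.04 + 0.1362×18.35 + 0.1134×8.65 + 0.1735×6.19 + 0.1762×5.56 + 0.1202×14.63 + 0.1304×27.40 = 15.0748 per 10000.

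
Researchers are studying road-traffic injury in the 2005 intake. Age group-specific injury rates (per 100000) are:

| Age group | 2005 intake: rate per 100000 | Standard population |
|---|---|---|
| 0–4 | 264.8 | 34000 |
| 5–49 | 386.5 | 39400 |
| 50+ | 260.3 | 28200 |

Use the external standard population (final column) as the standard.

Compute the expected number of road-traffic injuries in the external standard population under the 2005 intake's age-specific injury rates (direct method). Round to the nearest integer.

Expected road-traffic injuries = Σ (standard pop × age-specific rate ÷ 100000)
= 34000×264.8/100000 + 39400×386.5/100000 + 28200×260.3/100000
= 90.03 + 152.28 + 73.40 = 315.72.

316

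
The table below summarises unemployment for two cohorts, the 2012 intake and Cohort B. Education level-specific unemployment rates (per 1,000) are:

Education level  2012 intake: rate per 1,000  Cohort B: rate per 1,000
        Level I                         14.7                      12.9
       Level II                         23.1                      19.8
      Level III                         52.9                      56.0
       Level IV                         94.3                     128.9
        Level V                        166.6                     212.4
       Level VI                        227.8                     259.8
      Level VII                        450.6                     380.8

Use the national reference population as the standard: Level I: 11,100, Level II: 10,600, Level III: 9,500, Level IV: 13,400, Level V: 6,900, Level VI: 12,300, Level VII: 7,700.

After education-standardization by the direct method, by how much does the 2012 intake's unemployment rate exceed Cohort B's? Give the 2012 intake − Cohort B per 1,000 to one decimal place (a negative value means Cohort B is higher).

-8.5

Standard total = 71,500; weights = 0.1552, 0.1483, 0.1329, 0.1874, 0.0965, 0.1720, 0.1077.
The 2012 intake: 0.1552×14.7 + 0.1483×23.1 + 0.1329×52.9 + 0.1874×94.3 + 0.0965×166.6 + 0.1720×227.8 + 0.1077×450.6 = 134.2000 per 1,000.
Cohort B: 0.1552×12.9 + 0.1483×19.8 + 0.1329×56.0 + 0.1874×128.9 + 0.0965×212.4 + 0.1720×259.8 + 0.1077×380.8 = 142.7355 per 1,000.
Difference = 134.2000 − 142.7355 = -8.5355.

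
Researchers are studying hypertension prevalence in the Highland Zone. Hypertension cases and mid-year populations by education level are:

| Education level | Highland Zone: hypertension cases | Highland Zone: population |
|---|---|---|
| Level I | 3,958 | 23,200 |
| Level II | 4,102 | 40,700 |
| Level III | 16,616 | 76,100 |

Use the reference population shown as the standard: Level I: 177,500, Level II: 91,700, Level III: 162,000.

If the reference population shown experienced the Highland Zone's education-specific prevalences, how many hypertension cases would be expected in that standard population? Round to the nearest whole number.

74896

Education-specific rates per 1,000 for the Highland Zone: 170.603, 100.786, 218.344.
Expected hypertension cases = Σ (standard pop × education-specific rate ÷ 1,000)
= 177,500×170.603/1,000 + 91,700×100.786/1,000 + 162,000×218.344/1,000
= 30282.11 + 9242.10 + 35371.77 = 74895.98.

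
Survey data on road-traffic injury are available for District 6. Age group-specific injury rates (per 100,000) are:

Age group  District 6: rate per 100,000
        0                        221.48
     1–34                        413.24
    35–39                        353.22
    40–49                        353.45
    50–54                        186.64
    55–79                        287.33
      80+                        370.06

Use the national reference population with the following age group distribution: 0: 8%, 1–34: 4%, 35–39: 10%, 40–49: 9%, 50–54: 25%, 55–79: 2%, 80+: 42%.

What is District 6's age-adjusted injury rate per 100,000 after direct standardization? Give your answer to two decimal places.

309.21

Standard weights: 0.08, 0.04, 0.10, 0.09, 0.25, 0.02, 0.42.
Standardized rate: 0.0800×221.48 + 0.0400×413.24 + 0.1000×353.22 + 0.0900×353.45 + 0.2500×186.64 + 0.0200×287.33 + 0.4200×370.06 = 309.2123 per 100,000.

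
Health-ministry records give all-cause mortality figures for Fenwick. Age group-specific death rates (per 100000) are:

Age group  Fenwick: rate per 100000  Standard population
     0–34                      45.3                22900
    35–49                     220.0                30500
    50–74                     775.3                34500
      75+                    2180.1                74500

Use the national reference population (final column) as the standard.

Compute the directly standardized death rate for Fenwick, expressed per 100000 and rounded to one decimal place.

1212.5

Standard total = 162400; weights = 0.1410, 0.1878, 0.2124, 0.4587.
Standardized rate: 0.1410×45.3 + 0.1878×220.0 + 0.2124×775.3 + 0.4587×2180.1 = 1212.5164 per 100000.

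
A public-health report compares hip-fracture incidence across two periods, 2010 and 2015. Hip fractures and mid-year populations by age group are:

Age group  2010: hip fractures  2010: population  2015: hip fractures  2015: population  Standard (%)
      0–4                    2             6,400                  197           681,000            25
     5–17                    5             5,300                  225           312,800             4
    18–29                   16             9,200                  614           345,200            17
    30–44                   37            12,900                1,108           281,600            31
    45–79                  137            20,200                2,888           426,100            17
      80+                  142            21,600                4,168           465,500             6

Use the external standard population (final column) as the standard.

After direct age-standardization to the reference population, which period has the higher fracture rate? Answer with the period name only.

2015

Age-specific rates per 100,000 for 2010: 31.25, 94.34, 173.91, 286.82, 678.22, 657.41.
For 2015: 28.93, 71.93, 177.87, 393.47, 677.78, 895.38.
Standard weights: 0.25, 0.04, 0.17, 0.31, 0.17, 0.06.
2010: 0.2500×31.25 + 0.0400×94.34 + 0.1700×173.91 + 0.3100×286.82 + 0.1700×678.22 + 0.0600×657.41 = 284.8075 per 100,000.
2015: 0.2500×28.93 + 0.0400×71.93 + 0.1700×177.87 + 0.3100×393.47 + 0.1700×677.78 + 0.0600×895.38 = 331.2659 per 100,000.
The crude rates (448.41 vs 366.21) would put 2010 higher, but that reflects its age composition; once standardized to a common age structure, 2015 has the higher underlying rate.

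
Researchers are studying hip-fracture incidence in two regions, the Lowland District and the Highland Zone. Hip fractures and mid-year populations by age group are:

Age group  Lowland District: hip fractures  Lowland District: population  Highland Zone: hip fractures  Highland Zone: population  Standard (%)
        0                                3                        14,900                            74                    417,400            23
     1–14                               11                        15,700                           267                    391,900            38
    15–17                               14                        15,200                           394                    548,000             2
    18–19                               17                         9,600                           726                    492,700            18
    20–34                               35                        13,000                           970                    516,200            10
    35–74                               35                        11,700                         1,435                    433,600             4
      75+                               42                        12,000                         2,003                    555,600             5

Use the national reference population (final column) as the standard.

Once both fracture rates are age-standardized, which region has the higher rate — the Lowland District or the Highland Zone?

Age-specific rates per 100,000 for the Lowland District: 20.13, 70.06, 92.11, 177.08, 269.23, 299.15, 350.00.
For the Highland Zone: 17.73, 68.13, 71.90, 147.35, 187.91, 330.95, 360.51.
Standard weights: 0.23, 0.38, 0.02, 0.18, 0.10, 0.04, 0.05.
The Lowland District: 0.2300×20.13 + 0.3800×70.06 + 0.0200×92.11 + 0.1800×177.08 + 0.1000×269.23 + 0.0400×299.15 + 0.0500×350.00 = 121.3611 per 100,000.
The Highland Zone: 0.2300×17.73 + 0.3800×68.13 + 0.0200×71.90 + 0.1800×147.35 + 0.1000×187.91 + 0.0400×330.95 + 0.0500×360.51 = 107.9828 per 100,000.
The crude rates (170.47 vs 174.91) would put the Highland Zone higher, but that reflects its age composition; once standardized to a common age structure, the Lowland District has the higher underlying rate.

Lowland District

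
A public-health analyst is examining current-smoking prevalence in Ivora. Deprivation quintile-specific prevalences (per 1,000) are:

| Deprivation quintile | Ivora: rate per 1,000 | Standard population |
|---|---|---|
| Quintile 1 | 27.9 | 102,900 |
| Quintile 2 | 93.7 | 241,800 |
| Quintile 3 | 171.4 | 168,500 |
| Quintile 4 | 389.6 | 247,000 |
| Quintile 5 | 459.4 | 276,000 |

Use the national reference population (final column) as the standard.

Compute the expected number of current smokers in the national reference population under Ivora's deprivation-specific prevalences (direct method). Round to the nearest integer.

Expected current smokers = Σ (standard pop × deprivation-specific rate ÷ 1,000)
= 102,900×27.9/1,000 + 241,800×93.7/1,000 + 168,500×171.4/1,000 + 247,000×389.6/1,000 + 276,000×459.4/1,000
= 2870.91 + 22656.66 + 28880.90 + 96231.20 + 126794.40 = 277434.07.

277434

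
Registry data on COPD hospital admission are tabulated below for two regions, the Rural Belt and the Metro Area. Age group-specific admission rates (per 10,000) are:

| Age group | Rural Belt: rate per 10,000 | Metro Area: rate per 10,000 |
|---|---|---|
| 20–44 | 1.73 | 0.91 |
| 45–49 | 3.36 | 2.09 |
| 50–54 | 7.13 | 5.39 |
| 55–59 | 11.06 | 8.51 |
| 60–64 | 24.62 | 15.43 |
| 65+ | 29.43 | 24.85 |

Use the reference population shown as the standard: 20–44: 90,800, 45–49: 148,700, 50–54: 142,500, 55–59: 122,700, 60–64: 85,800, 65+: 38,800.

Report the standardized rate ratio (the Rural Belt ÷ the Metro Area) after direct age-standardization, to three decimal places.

Standard total = 629,300; weights = 0.1443, 0.2363, 0.2264, 0.1950, 0.1363, 0.0617.
The Rural Belt: 0.1443×1.73 + 0.2363×3.36 + 0.2264×7.13 + 0.1950×11.06 + 0.1363×24.62 + 0.0617×29.43 = 9.9858 per 10,000.
The Metro Area: 0.1443×0.91 + 0.2363×2.09 + 0.2264×5.39 + 0.1950×8.51 + 0.1363×15.43 + 0.0617×24.85 = 7.1409 per 10,000.
Ratio = 9.9858 ÷ 7.1409 = 1.39841.

1.398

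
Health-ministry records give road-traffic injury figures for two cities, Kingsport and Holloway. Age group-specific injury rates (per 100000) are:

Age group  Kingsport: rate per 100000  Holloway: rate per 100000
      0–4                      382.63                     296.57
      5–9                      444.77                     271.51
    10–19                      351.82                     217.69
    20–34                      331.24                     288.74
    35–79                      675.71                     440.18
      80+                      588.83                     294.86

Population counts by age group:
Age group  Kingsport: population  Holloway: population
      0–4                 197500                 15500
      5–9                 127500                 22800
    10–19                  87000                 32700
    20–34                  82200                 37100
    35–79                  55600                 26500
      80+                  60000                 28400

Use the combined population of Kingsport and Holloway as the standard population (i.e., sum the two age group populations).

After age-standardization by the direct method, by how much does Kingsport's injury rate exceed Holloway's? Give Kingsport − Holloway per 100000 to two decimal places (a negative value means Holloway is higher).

Combined standard total = 772800; weights = 0.2756, 0.1945, 0.1549, 0.1544, 0.1062, 0.1144.
Kingsport: 0.2756×382.63 + 0.1945×444.77 + 0.1549×351.82 + 0.1544×331.24 + 0.1062×675.71 + 0.1144×588.83 = 436.7330 per 100000.
Holloway: 0.2756×296.57 + 0.1945×271.51 + 0.1549×217.69 + 0.1544×288.74 + 0.1062×440.18 + 0.1144×294.86 = 293.3307 per 100000.
Difference = 436.7330 − 293.3307 = 143.4023.

143.40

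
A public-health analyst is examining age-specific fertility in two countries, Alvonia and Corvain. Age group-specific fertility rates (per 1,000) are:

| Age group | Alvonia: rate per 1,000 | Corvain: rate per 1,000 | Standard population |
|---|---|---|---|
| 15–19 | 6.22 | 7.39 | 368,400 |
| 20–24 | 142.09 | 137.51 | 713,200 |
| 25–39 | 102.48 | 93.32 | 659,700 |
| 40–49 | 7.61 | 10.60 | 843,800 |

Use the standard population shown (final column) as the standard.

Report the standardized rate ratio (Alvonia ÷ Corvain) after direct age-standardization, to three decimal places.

1.037

Standard total = 2,585,100; weights = 0.1425, 0.2759, 0.2552, 0.3264.
Alvonia: 0.1425×6.22 + 0.2759×142.09 + 0.2552×102.48 + 0.3264×7.61 = 68.7236 per 1,000.
Corvain: 0.1425×7.39 + 0.2759×137.51 + 0.2552×93.32 + 0.3264×10.60 = 66.2652 per 1,000.
Ratio = 68.7236 ÷ 66.2652 = 1.03710.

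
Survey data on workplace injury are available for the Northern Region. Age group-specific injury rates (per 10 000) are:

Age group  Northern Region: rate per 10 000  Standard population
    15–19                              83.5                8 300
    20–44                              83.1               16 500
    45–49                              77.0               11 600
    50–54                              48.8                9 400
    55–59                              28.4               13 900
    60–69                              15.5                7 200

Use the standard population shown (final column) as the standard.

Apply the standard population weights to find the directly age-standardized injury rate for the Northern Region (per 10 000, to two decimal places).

58.63

Standard total = 66 900; weights = 0.1241, 0.2466, 0.1734, 0.1405, 0.2078, 0.1076.
Standardized rate: 0.1241×83.5 + 0.2466×83.1 + 0.1734×77.0 + 0.1405×48.8 + 0.2078×28.4 + 0.1076×15.5 = 58.6320 per 10 000.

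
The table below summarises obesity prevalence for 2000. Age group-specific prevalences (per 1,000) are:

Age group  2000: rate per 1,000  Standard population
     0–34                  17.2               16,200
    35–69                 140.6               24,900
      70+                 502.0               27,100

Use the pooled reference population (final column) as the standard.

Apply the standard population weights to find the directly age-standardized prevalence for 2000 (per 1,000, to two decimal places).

Standard total = 68,200; weights = 0.2375, 0.3651, 0.3974.
Standardized rate: 0.2375×17.2 + 0.3651×140.6 + 0.3974×502.0 = 254.8941 per 1,000.

254.89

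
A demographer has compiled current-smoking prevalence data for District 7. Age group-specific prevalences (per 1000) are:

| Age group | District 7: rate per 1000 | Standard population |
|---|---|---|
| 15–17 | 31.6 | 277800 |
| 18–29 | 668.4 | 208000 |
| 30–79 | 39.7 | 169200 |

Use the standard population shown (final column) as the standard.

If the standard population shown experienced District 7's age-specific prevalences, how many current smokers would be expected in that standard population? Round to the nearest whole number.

154523

Expected current smokers = Σ (standard pop × age-specific rate ÷ 1000)
= 277800×31.6/1000 + 208000×668.4/1000 + 169200×39.7/1000
= 8778.48 + 139027.20 + 6717.24 = 154522.92.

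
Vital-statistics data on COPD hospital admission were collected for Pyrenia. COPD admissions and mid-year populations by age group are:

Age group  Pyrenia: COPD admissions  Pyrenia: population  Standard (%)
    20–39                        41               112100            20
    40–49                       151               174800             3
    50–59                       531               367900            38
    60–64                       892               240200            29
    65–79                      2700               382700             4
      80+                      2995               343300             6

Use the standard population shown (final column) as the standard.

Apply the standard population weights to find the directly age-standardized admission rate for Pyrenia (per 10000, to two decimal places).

Age-specific rates per 10000 for Pyrenia: 3.66, 8.64, 14.43, 37.14, 70.55, 87.24.
Standard weights: 0.20, 0.03, 0.38, 0.29, 0.04, 0.06.
Standardized rate: 0.2000×3.66 + 0.0300×8.64 + 0.3800×14.43 + 0.2900×37.14 + 0.0400×70.55 + 0.0600×87.24 = 25.3012 per 10000.

25.30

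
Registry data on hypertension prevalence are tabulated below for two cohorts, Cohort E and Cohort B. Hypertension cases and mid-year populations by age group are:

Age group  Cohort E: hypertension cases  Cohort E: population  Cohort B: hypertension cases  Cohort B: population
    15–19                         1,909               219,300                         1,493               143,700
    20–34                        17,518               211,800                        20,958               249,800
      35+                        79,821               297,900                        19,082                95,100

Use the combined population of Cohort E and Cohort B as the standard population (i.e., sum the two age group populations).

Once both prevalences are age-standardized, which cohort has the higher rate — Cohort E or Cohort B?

Cohort E

Age-specific rates per 1,000 for Cohort E: 8.705, 82.710, 267.946.
For Cohort B: 10.390, 83.899, 200.652.
Combined standard total = 1,217,600; weights = 0.2981, 0.3791, 0.3228.
Cohort E: 0.2981×8.705 + 0.3791×82.710 + 0.3228×267.946 = 120.4349 per 1,000.
Cohort B: 0.2981×10.390 + 0.3791×83.899 + 0.3228×200.652 = 99.6678 per 1,000.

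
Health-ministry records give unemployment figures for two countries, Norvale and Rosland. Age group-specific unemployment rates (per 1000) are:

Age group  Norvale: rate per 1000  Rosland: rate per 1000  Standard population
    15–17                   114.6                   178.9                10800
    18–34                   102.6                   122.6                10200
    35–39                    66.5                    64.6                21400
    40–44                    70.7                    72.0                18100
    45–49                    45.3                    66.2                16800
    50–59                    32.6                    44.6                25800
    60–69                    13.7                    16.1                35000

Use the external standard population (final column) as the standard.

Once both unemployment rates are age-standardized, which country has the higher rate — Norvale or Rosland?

Rosland

Standard total = 138100; weights = 0.0782, 0.0739, 0.1550, 0.1311, 0.1217, 0.1868, 0.2534.
Norvale: 0.0782×114.6 + 0.0739×102.6 + 0.1550×66.5 + 0.1311×70.7 + 0.1217×45.3 + 0.1868×32.6 + 0.2534×13.7 = 51.1846 per 1000.
Rosland: 0.0782×178.9 + 0.0739×122.6 + 0.1550×64.6 + 0.1311×72.0 + 0.1217×66.2 + 0.1868×44.6 + 0.2534×16.1 = 62.9589 per 1000.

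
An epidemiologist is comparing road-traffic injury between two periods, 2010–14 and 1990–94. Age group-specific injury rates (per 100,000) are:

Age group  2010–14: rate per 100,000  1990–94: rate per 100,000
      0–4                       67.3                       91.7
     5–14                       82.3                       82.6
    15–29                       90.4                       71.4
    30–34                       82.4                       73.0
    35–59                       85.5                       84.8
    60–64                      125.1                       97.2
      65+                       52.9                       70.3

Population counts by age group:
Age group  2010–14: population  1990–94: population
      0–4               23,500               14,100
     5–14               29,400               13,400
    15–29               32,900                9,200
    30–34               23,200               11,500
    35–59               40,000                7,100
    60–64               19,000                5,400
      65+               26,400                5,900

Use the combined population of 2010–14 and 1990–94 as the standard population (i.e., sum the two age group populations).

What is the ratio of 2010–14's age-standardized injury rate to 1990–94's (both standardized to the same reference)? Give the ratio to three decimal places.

Combined standard total = 261,000; weights = 0.1441, 0.1640, 0.1613, 0.1330, 0.1805, 0.0935, 0.1238.
2010–14: 0.1441×67.3 + 0.1640×82.3 + 0.1613×90.4 + 0.1330×82.4 + 0.1805×85.5 + 0.0935×125.1 + 0.1238×52.9 = 82.3992 per 100,000.
1990–94: 0.1441×91.7 + 0.1640×82.6 + 0.1613×71.4 + 0.1330×73.0 + 0.1805×84.8 + 0.0935×97.2 + 0.1238×70.3 = 81.0678 per 100,000.
Ratio = 82.3992 ÷ 81.0678 = 1.01642.

1.016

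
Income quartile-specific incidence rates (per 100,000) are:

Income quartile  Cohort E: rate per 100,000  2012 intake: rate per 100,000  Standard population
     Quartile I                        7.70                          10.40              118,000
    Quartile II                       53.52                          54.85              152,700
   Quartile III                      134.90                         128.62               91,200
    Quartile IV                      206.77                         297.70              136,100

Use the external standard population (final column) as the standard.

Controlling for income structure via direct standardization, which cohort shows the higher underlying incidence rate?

2012 intake

Standard total = 498,000; weights = 0.2369, 0.3066, 0.1831, 0.2733.
Cohort E: 0.2369×7.70 + 0.3066×53.52 + 0.1831×134.90 + 0.2733×206.77 = 99.4486 per 100,000.
The 2012 intake: 0.2369×10.40 + 0.3066×54.85 + 0.1831×128.62 + 0.2733×297.70 = 124.1966 per 100,000.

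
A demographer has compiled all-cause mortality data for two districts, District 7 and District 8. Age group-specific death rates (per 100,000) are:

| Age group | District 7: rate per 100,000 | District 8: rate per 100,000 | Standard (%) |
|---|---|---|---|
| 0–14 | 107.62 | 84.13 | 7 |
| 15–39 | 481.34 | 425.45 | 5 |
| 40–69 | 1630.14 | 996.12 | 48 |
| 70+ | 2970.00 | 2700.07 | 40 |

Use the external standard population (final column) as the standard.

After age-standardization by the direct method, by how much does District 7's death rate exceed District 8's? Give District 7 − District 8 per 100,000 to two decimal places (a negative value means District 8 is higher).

416.74

Standard weights: 0.07, 0.05, 0.48, 0.40.
District 7: 0.0700×107.62 + 0.0500×481.34 + 0.4800×1630.14 + 0.4000×2970.00 = 2002.0676 per 100,000.
District 8: 0.0700×84.13 + 0.0500×425.45 + 0.4800×996.12 + 0.4000×2700.07 = 1585.3272 per 100,000.
Difference = 2002.0676 − 1585.3272 = 416.7404.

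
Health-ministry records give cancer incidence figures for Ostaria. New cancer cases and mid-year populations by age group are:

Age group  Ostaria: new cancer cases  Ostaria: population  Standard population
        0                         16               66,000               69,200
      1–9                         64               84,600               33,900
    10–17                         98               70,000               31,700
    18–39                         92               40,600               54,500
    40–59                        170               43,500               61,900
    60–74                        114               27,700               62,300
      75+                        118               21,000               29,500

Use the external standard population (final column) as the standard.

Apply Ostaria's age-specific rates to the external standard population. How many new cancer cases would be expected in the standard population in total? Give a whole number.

874

Age-specific rates per 100,000 for Ostaria: 24.24, 75.65, 140.00, 226.60, 390.80, 411.55, 561.90.
Expected new cancer cases = Σ (standard pop × age-specific rate ÷ 100,000)
= 69,200×24.24/100,000 + 33,900×75.65/100,000 + 31,700×140.00/100,000 + 54,500×226.60/100,000 + 61,900×390.80/100,000 + 62,300×411.55/100,000 + 29,500×561.90/100,000
= 16.78 + 25.65 + 44.38 + 123.50 + 241.91 + 256.40 + 165.76 = 874.37.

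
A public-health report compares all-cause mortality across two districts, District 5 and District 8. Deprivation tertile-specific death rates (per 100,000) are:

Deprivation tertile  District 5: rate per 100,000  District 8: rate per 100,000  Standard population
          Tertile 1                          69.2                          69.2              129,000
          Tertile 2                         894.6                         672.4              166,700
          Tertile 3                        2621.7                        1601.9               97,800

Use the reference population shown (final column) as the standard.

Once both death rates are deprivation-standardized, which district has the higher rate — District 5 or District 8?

District 5

Standard total = 393,500; weights = 0.3278, 0.4236, 0.2485.
District 5: 0.3278×69.2 + 0.4236×894.6 + 0.2485×2621.7 = 1053.2627 per 100,000.
District 8: 0.3278×69.2 + 0.4236×672.4 + 0.2485×1601.9 = 705.6714 per 100,000.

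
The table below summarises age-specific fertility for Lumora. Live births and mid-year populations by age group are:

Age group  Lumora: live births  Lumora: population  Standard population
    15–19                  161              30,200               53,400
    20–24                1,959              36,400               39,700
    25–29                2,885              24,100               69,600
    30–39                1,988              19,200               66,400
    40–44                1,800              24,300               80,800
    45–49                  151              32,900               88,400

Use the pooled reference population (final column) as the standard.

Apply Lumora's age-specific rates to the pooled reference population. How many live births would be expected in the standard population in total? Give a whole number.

24019

Age-specific rates per 1,000 for Lumora: 5.331, 53.819, 119.710, 103.542, 74.074, 4.590.
Expected live births = Σ (standard pop × age-specific rate ÷ 1,000)
= 53,400×5.331/1,000 + 39,700×53.819/1,000 + 69,600×119.710/1,000 + 66,400×103.542/1,000 + 80,800×74.074/1,000 + 88,400×4.590/1,000
= 284.68 + 2136.60 + 8331.78 + 6875.17 + 5985.19 + 405.73 = 24019.15.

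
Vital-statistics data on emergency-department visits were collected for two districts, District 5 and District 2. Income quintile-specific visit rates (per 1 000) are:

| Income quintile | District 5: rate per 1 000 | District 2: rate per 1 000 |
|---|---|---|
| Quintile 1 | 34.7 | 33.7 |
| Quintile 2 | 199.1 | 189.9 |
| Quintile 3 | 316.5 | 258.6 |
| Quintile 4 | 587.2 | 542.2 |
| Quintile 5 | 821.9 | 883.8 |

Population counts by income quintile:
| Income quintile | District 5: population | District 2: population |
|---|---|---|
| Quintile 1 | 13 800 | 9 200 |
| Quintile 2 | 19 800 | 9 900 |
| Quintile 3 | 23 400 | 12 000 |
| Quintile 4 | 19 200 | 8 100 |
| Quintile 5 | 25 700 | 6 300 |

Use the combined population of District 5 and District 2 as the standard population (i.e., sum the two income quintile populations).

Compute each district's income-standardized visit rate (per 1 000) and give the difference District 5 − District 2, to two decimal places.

Combined standard total = 147 400; weights = 0.1560, 0.2015, 0.2402, 0.1852, 0.2171.
District 5: 0.1560×34.7 + 0.2015×199.1 + 0.2402×316.5 + 0.1852×587.2 + 0.2171×821.9 = 408.7302 per 1 000.
District 2: 0.1560×33.7 + 0.2015×189.9 + 0.2402×258.6 + 0.1852×542.2 + 0.2171×883.8 = 397.9188 per 1 000.
Difference = 408.7302 − 397.9188 = 10.8114.

10.81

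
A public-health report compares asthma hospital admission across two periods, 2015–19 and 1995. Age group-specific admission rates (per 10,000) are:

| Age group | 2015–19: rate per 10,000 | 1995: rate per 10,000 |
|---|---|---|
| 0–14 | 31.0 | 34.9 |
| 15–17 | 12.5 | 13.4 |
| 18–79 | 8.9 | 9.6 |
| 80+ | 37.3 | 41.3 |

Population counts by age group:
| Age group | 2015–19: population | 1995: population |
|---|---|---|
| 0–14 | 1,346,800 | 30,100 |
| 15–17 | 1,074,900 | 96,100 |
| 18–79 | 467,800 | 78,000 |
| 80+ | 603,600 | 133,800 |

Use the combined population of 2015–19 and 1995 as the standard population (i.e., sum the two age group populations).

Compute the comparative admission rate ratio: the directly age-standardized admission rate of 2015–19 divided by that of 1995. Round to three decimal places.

Combined standard total = 3,831,100; weights = 0.3594, 0.3057, 0.1425, 0.1925.
2015–19: 0.3594×31.0 + 0.3057×12.5 + 0.1425×8.9 + 0.1925×37.3 = 23.4095 per 10,000.
1995: 0.3594×34.9 + 0.3057×13.4 + 0.1425×9.6 + 0.1925×41.3 = 25.9559 per 10,000.
Ratio = 23.4095 ÷ 25.9559 = 0.90190.

0.902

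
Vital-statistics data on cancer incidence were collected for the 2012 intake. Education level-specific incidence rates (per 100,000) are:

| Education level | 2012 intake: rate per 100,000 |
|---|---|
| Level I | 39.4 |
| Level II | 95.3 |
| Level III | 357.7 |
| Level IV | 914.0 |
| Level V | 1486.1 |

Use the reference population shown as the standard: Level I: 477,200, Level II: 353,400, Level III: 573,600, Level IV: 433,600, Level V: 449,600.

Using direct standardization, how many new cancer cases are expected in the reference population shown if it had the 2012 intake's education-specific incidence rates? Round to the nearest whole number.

13221

Expected new cancer cases = Σ (standard pop × education-specific rate ÷ 100,000)
= 477,200×39.4/100,000 + 353,400×95.3/100,000 + 573,600×357.7/100,000 + 433,600×914.0/100,000 + 449,600×1486.1/100,000
= 188.02 + 336.79 + 2051.77 + 3963.10 + 6681.51 = 13221.18.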